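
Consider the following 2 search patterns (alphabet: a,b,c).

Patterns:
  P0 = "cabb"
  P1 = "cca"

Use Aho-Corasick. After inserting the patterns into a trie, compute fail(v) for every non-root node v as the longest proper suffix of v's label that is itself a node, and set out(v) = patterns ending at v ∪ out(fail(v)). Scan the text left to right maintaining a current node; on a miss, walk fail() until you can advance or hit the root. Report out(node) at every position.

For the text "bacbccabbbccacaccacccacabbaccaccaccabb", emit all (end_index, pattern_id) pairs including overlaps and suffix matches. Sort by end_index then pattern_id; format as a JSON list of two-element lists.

Build:
Trie (insert patterns):
  0='ε' goto c→1
  1='c' goto a→2 c→5
  2='ca' goto b→3
  3='cab' goto b→4
  4='cabb' goto ·  ←P0
  5='cc' goto a→6
  6='cca' goto ·  ←P1

Failure links (BFS by depth):
  fail(1) 'c': from fail(0)=0 chase 'c': 0 ⇒ 0;  out=∅∪out(0)=∅
  fail(2) 'ca': from fail(1)=0 chase 'a': 0 ⇒ 0;  out=∅∪out(0)=∅
  fail(5) 'cc': from fail(1)=0 chase 'c': 0 ⇒ 1;  out=∅∪out(1)=∅
  fail(3) 'cab': from fail(2)=0 chase 'b': 0 ⇒ 0;  out=∅∪out(0)=∅
  fail(6) 'cca': from fail(5)=1 chase 'a': 1 ⇒ 2;  out={1}∪out(2)={1}
  fail(4) 'cabb': from fail(3)=0 chase 'b': 0 ⇒ 0;  out={0}∪out(0)={0}

Scan:
[0] read 'b'  n0⇒n0
[1] read 'a'  n0⇒n0
[2] read 'c'  n0⇒n1
[3] read 'b'  n1⇒n0 ·f
[4] read 'c'  n0⇒n1
[5] read 'c'  n1⇒n5
[6] read 'a'  n5⇒n6  → match P1@[4:6]
[7] read 'b'  n6⇒n3 ·f
[8] read 'b'  n3⇒n4  → match P0@[5:8]
[9] read 'b'  n4⇒n0 ·f
[10] read 'c'  n0⇒n1
[11] read 'c'  n1⇒n5
[12] read 'a'  n5⇒n6  → match P1@[10:12]
[13] read 'c'  n6⇒n1 ·f
[14] read 'a'  n1⇒n2
[15] read 'c'  n2⇒n1 ·f
[16] read 'c'  n1⇒n5
[17] read 'a'  n5⇒n6  → match P1@[15:17]
[18] read 'c'  n6⇒n1 ·f
[19] read 'c'  n1⇒n5
[20] read 'c'  n5⇒n5 ·f
[21] read 'a'  n5⇒n6  → match P1@[19:21]
[22] read 'c'  n6⇒n1 ·f
[23] read 'a'  n1⇒n2
[24] read 'b'  n2⇒n3
[25] read 'b'  n3⇒n4  → match P0@[22:25]
[26] read 'a'  n4⇒n0 ·f
[27] read 'c'  n0⇒n1
[28] read 'c'  n1⇒n5
[29] read 'a'  n5⇒n6  → match P1@[27:29]
[30] read 'c'  n6⇒n1 ·f
[31] read 'c'  n1⇒n5
[32] read 'a'  n5⇒n6  → match P1@[30:32]
[33] read 'c'  n6⇒n1 ·f
[34] read 'c'  n1⇒n5
[35] read 'a'  n5⇒n6  → match P1@[33:35]
[36] read 'b'  n6⇒n3 ·f
[37] read 'b'  n3⇒n4  → match P0@[34:37]

Matches: [[6,1],[8,0],[12,1],[17,1],[21,1],[25,0],[29,1],[32,1],[35,1],[37,0]]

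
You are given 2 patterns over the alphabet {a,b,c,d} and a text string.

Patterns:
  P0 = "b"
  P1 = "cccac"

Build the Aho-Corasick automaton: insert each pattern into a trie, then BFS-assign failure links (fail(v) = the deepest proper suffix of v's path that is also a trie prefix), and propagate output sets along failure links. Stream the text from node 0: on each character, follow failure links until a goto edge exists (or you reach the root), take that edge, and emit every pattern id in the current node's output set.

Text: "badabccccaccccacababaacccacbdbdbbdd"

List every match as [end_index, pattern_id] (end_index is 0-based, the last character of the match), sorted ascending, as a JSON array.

Construct AC machine:
Trie nodes:
  0='ε' goto b→1 c→2
  1='b' goto ·  [P0 ends]
  2='c' goto c→3
  3='cc' goto c→4
  4='ccc' goto a→5
  5='ccca' goto c→6
  6='cccac' goto ·  [P1 ends]

Failure links (BFS by depth):
  fail(1) 'b': from fail(0)=0 chase 'b': 0 ⇒ 0;  out={0}∪out(0)={0}
  fail(2) 'c': from fail(0)=0 chase 'c': 0 ⇒ 0;  out=∅∪out(0)=∅
  fail(3) 'cc': from fail(2)=0 chase 'c': 0 ⇒ 2;  out=∅∪out(2)=∅
  fail(4) 'ccc': from fail(3)=2 chase 'c': 2 ⇒ 3;  out=∅∪out(3)=∅
  fail(5) 'ccca': from fail(4)=3 chase 'a': 3→2→0 ⇒ 0;  out=∅∪out(0)=∅
  fail(6) 'cccac': from fail(5)=0 chase 'c': 0 ⇒ 2;  out={1}∪out(2)={1}

Scan:
[0] read 'b'  n0⇒n1  emit P0@[0:0]
[1] read 'a'  n1⇒n0 (fail-walked)
[2] read 'd'  n0⇒n0
[3] read 'a'  n0⇒n0
[4] read 'b'  n0⇒n1  emit P0@[4:4]
[5] read 'c'  n1⇒n2 (fail-walked)
[6] read 'c'  n2⇒n3
[7] read 'c'  n3⇒n4
[8] read 'c'  n4⇒n4 (fail-walked)
[9] read 'a'  n4⇒n5
[10] read 'c'  n5⇒n6  emit P1@[6:10]
[11] read 'c'  n6⇒n3 (fail-walked)
[12] read 'c'  n3⇒n4
[13] read 'c'  n4⇒n4 (fail-walked)
[14] read 'a'  n4⇒n5
[15] read 'c'  n5⇒n6  emit P1@[11:15]
[16] read 'a'  n6⇒n0 (fail-walked)
[17] read 'b'  n0⇒n1  emit P0@[17:17]
[18] read 'a'  n1⇒n0 (fail-walked)
[19] read 'b'  n0⇒n1  emit P0@[19:19]
[20] read 'a'  n1⇒n0 (fail-walked)
[21] read 'a'  n0⇒n0
[22] read 'c'  n0⇒n2
[23] read 'c'  n2⇒n3
[24] read 'c'  n3⇒n4
[25] read 'a'  n4⇒n5
[26] read 'c'  n5⇒n6  emit P1@[22:26]
[27] read 'b'  n6⇒n1 (fail-walked)  emit P0@[27:27]
[28] read 'd'  n1⇒n0 (fail-walked)
[29] read 'b'  n0⇒n1  emit P0@[29:29]
[30] read 'd'  n1⇒n0 (fail-walked)
[31] read 'b'  n0⇒n1  emit P0@[31:31]
[32] read 'b'  n1⇒n1 (fail-walked)  emit P0@[32:32]
[33] read 'd'  n1⇒n0 (fail-walked)
[34] read 'd'  n0⇒n0

Matches: [[0,0],[4,0],[10,1],[15,1],[17,0],[19,0],[26,1],[27,0],[29,0],[31,0],[32,0]]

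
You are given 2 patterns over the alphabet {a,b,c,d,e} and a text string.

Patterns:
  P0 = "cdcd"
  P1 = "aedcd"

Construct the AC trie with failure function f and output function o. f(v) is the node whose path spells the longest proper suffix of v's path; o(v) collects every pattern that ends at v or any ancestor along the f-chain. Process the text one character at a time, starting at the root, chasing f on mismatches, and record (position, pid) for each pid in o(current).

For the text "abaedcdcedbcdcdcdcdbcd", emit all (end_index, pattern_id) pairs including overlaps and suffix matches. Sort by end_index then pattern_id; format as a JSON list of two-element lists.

Construct AC machine:
Trie (insert patterns):
  n0 'ε': a→5 c→1
  n1 'c': d→2
  n2 'cd': c→3
  n3 'cdc': d→4
  n4 'cdcd': ·  [P0 ends]
  n5 'a': e→6
  n6 'ae': d→7
  n7 'aed': c→8
  n8 'aedc': d→9
  n9 'aedcd': ·  [P1 ends]

Failure links (BFS by depth):
  n1('c'): parent n0 fail=0; on 'c' 0 → fail=0;  out ∅∪∅=∅
  n5('a'): parent n0 fail=0; on 'a' 0 → fail=0;  out ∅∪∅=∅
  n2('cd'): parent n1 fail=0; on 'd' 0 → fail=0;  out ∅∪∅=∅
  n6('ae'): parent n5 fail=0; on 'e' 0 → fail=0;  out ∅∪∅=∅
  n3('cdc'): parent n2 fail=0; on 'c' 0 → fail=1;  out ∅∪∅=∅
  n7('aed'): parent n6 fail=0; on 'd' 0 → fail=0;  out ∅∪∅=∅
  n4('cdcd'): parent n3 fail=1; on 'd' 1 → fail=2;  out {0}∪∅={0}
  n8('aedc'): parent n7 fail=0; on 'c' 0 → fail=1;  out ∅∪∅=∅
  n9('aedcd'): parent n8 fail=1; on 'd' 1 → fail=2;  out {1}∪∅={1}

Scan:
[0] read 'a'  n0⇒n5
[1] read 'b'  n5⇒n0 ·f
[2] read 'a'  n0⇒n5
[3] read 'e'  n5⇒n6
[4] read 'd'  n6⇒n7
[5] read 'c'  n7⇒n8
[6] read 'd'  n8⇒n9  → match P1@[2:6]
[7] read 'c'  n9⇒n3 ·f
[8] read 'e'  n3⇒n0 ·f
[9] read 'd'  n0⇒n0
[10] read 'b'  n0⇒n0
[11] read 'c'  n0⇒n1
[12] read 'd'  n1⇒n2
[13] read 'c'  n2⇒n3
[14] read 'd'  n3⇒n4  → match P0@[11:14]
[15] read 'c'  n4⇒n3 ·f
[16] read 'd'  n3⇒n4  → match P0@[13:16]
[17] read 'c'  n4⇒n3 ·f
[18] read 'd'  n3⇒n4  → match P0@[15:18]
[19] read 'b'  n4⇒n0 ·f
[20] read 'c'  n0⇒n1
[21] read 'd'  n1⇒n2

Matches: [[6,1],[14,0],[16,0],[18,0]]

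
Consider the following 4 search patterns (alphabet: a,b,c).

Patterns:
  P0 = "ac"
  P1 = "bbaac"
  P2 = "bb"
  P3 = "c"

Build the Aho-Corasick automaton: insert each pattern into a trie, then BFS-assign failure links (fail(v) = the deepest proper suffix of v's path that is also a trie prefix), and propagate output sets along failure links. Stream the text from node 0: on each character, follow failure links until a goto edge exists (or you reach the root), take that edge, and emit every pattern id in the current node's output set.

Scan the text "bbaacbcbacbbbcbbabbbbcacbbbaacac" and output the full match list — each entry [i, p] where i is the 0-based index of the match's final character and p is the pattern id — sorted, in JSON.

Construct AC machine:
Trie (insert patterns):
  n0 'ε': a→1 b→3 c→8
  n1 'a': c→2
  n2 'ac': ·  [P0 ends]
  n3 'b': b→4
  n4 'bb': a→5  [P2 ends]
  n5 'bba': a→6
  n6 'bbaa': c→7
  n7 'bbaac': ·  [P1 ends]
  n8 'c': ·  [P3 ends]

BFS fail/out derivation:
  fail(1) 'a': from fail(0)=0 chase 'a': 0 ⇒ 0;  out=∅∪out(0)=∅
  fail(3) 'b': from fail(0)=0 chase 'b': 0 ⇒ 0;  out=∅∪out(0)=∅
  fail(8) 'c': from fail(0)=0 chase 'c': 0 ⇒ 0;  out={3}∪out(0)={3}
  fail(2) 'ac': from fail(1)=0 chase 'c': 0 ⇒ 8;  out={0}∪out(8)={0,3}
  fail(4) 'bb': from fail(3)=0 chase 'b': 0 ⇒ 3;  out={2}∪out(3)={2}
  fail(5) 'bba': from fail(4)=3 chase 'a': 3→0 ⇒ 1;  out=∅∪out(1)=∅
  fail(6) 'bbaa': from fail(5)=1 chase 'a': 1→0 ⇒ 1;  out=∅∪out(1)=∅
  fail(7) 'bbaac': from fail(6)=1 chase 'c': 1 ⇒ 2;  out={1}∪out(2)={0,1,3}

Text stream:
[0] read 'b'  n0⇒n3
[1] read 'b'  n3⇒n4  emit P2@[0:1]
[2] read 'a'  n4⇒n5
[3] read 'a'  n5⇒n6
[4] read 'c'  n6⇒n7  emit P0@[3:4],P1@[0:4],P3@[4:4]
[5] read 'b'  n7⇒n3 (fail-walked)
[6] read 'c'  n3⇒n8 (fail-walked)  emit P3@[6:6]
[7] read 'b'  n8⇒n3 (fail-walked)
[8] read 'a'  n3⇒n1 (fail-walked)
[9] read 'c'  n1⇒n2  emit P0@[8:9],P3@[9:9]
[10] read 'b'  n2⇒n3 (fail-walked)
[11] read 'b'  n3⇒n4  emit P2@[10:11]
[12] read 'b'  n4⇒n4 (fail-walked)  emit P2@[11:12]
[13] read 'c'  n4⇒n8 (fail-walked)  emit P3@[13:13]
[14] read 'b'  n8⇒n3 (fail-walked)
[15] read 'b'  n3⇒n4  emit P2@[14:15]
[16] read 'a'  n4⇒n5
[17] read 'b'  n5⇒n3 (fail-walked)
[18] read 'b'  n3⇒n4  emit P2@[17:18]
[19] read 'b'  n4⇒n4 (fail-walked)  emit P2@[18:19]
[20] read 'b'  n4⇒n4 (fail-walked)  emit P2@[19:20]
[21] read 'c'  n4⇒n8 (fail-walked)  emit P3@[21:21]
[22] read 'a'  n8⇒n1 (fail-walked)
[23] read 'c'  n1⇒n2  emit P0@[22:23],P3@[23:23]
[24] read 'b'  n2⇒n3 (fail-walked)
[25] read 'b'  n3⇒n4  emit P2@[24:25]
[26] read 'b'  n4⇒n4 (fail-walked)  emit P2@[25:26]
[27] read 'a'  n4⇒n5
[28] read 'a'  n5⇒n6
[29] read 'c'  n6⇒n7  emit P0@[28:29],P1@[25:29],P3@[29:29]
[30] read 'a'  n7⇒n1 (fail-walked)
[31] read 'c'  n1⇒n2  emit P0@[30:31],P3@[31:31]

Result: [[1,2],[4,0],[4,1],[4,3],[6,3],[9,0],[9,3],[11,2],[12,2],[13,3],[15,2],[18,2],[19,2],[20,2],[21,3],[23,0],[23,3],[25,2],[26,2],[29,0],[29,1],[29,3],[31,0],[31,3]]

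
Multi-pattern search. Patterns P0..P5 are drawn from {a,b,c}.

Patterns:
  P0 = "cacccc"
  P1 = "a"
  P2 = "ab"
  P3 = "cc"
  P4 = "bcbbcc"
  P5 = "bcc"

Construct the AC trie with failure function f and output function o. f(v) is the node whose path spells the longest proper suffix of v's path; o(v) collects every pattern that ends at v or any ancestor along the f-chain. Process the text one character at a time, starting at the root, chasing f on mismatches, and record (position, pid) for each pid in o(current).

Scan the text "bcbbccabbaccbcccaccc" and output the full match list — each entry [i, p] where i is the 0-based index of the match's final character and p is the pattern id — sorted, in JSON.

Construct AC machine:
Trie nodes:
  n0 'ε': a→7 b→10 c→1
  n1 'c': a→2 c→9
  n2 'ca': c→3
  n3 'cac': c→4
  n4 'cacc': c→5
  n5 'caccc': c→6
  n6 'cacccc': ·  [P0 ends]
  n7 'a': b→8  [P1 ends]
  n8 'ab': ·  [P2 ends]
  n9 'cc': ·  [P3 ends]
  n10 'b': c→11
  n11 'bc': b→12 c→16
  n12 'bcb': b→13
  n13 'bcbb': c→14
  n14 'bcbbc': c→15
  n15 'bcbbcc': ·  [P4 ends]
  n16 'bcc': ·  [P5 ends]

BFS fail/out derivation:
  fail(1) 'c': from fail(0)=0 chase 'c': 0 ⇒ 0;  out=∅∪out(0)=∅
  fail(7) 'a': from fail(0)=0 chase 'a': 0 ⇒ 0;  out={1}∪out(0)={1}
  fail(10) 'b': from fail(0)=0 chase 'b': 0 ⇒ 0;  out=∅∪out(0)=∅
  fail(2) 'ca': from fail(1)=0 chase 'a': 0 ⇒ 7;  out=∅∪out(7)={1}
  fail(8) 'ab': from fail(7)=0 chase 'b': 0 ⇒ 10;  out={2}∪out(10)={2}
  fail(9) 'cc': from fail(1)=0 chase 'c': 0 ⇒ 1;  out={3}∪out(1)={3}
  fail(11) 'bc': from fail(10)=0 chase 'c': 0 ⇒ 1;  out=∅∪out(1)=∅
  fail(3) 'cac': from fail(2)=7 chase 'c': 7→0 ⇒ 1;  out=∅∪out(1)=∅
  fail(12) 'bcb': from fail(11)=1 chase 'b': 1→0 ⇒ 10;  out=∅∪out(10)=∅
  fail(16) 'bcc': from fail(11)=1 chase 'c': 1 ⇒ 9;  out={5}∪out(9)={3,5}
  fail(4) 'cacc': from fail(3)=1 chase 'c': 1 ⇒ 9;  out=∅∪out(9)={3}
  fail(13) 'bcbb': from fail(12)=10 chase 'b': 10→0 ⇒ 10;  out=∅∪out(10)=∅
  fail(5) 'caccc': from fail(4)=9 chase 'c': 9→1 ⇒ 9;  out=∅∪out(9)={3}
  fail(14) 'bcbbc': from fail(13)=10 chase 'c': 10 ⇒ 11;  out=∅∪out(11)=∅
  fail(6) 'cacccc': from fail(5)=9 chase 'c': 9→1 ⇒ 9;  out={0}∪out(9)={0,3}
  fail(15) 'bcbbcc': from fail(14)=11 chase 'c': 11 ⇒ 16;  out={4}∪out(16)={3,4,5}

Run:
pos 0 'b': at 10
pos 1 'c': at 11
pos 2 'b': at 12
pos 3 'b': at 13
pos 4 'c': at 14
pos 5 'c': at 15  emit P3@[4:5],P4@[0:5],P5@[3:5]
pos 6 'a': at 2 (fail-walked)  emit P1@[6:6]
pos 7 'b': at 8 (fail-walked)  emit P2@[6:7]
pos 8 'b': at 10 (fail-walked)
pos 9 'a': at 7 (fail-walked)  emit P1@[9:9]
pos 10 'c': at 1 (fail-walked)
pos 11 'c': at 9  emit P3@[10:11]
pos 12 'b': at 10 (fail-walked)
pos 13 'c': at 11
pos 14 'c': at 16  emit P3@[13:14],P5@[12:14]
pos 15 'c': at 9 (fail-walked)  emit P3@[14:15]
pos 16 'a': at 2 (fail-walked)  emit P1@[16:16]
pos 17 'c': at 3
pos 18 'c': at 4  emit P3@[17:18]
pos 19 'c': at 5  emit P3@[18:19]

Result: [[5,3],[5,4],[5,5],[6,1],[7,2],[9,1],[11,3],[14,3],[14,5],[15,3],[16,1],[18,3],[19,3]]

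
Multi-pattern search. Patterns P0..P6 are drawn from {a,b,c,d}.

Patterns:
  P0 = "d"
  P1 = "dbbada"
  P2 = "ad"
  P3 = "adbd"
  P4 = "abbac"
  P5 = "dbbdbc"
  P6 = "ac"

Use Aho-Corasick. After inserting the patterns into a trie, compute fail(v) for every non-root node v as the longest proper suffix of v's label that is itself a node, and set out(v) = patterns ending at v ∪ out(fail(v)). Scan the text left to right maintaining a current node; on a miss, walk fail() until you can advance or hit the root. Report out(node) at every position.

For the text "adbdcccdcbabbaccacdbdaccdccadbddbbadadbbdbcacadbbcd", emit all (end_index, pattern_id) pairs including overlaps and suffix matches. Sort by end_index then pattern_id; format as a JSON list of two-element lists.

Construct AC machine:
Trie (insert patterns):
  0='ε' goto a→7 d→1
  1='d' goto b→2  ←P0
  2='db' goto b→3
  3='dbb' goto a→4 d→15
  4='dbba' goto d→5
  5='dbbad' goto a→6
  6='dbbada' goto ·  ←P1
  7='a' goto b→11 c→18 d→8
  8='ad' goto b→9  ←P2
  9='adb' goto d→10
  10='adbd' goto ·  ←P3
  11='ab' goto b→12
  12='abb' goto a→13
  13='abba' goto c→14
  14='abbac' goto ·  ←P4
  15='dbbd' goto b→16
  16='dbbdb' goto c→17
  17='dbbdbc' goto ·  ←P5
  18='ac' goto ·  ←P6

BFS fail/out derivation:
  n1('d'): parent n0 fail=0; on 'd' 0 → fail=0;  out {0}∪∅={0}
  n7('a'): parent n0 fail=0; on 'a' 0 → fail=0;  out ∅∪∅=∅
  n2('db'): parent n1 fail=0; on 'b' 0 → fail=0;  out ∅∪∅=∅
  n8('ad'): parent n7 fail=0; on 'd' 0 → fail=1;  out {2}∪{0}={0,2}
  n11('ab'): parent n7 fail=0; on 'b' 0 → fail=0;  out ∅∪∅=∅
  n18('ac'): parent n7 fail=0; on 'c' 0 → fail=0;  out {6}∪∅={6}
  n3('dbb'): parent n2 fail=0; on 'b' 0 → fail=0;  out ∅∪∅=∅
  n9('adb'): parent n8 fail=1; on 'b' 1 → fail=2;  out ∅∪∅=∅
  n12('abb'): parent n11 fail=0; on 'b' 0 → fail=0;  out ∅∪∅=∅
  n4('dbba'): parent n3 fail=0; on 'a' 0 → fail=7;  out ∅∪∅=∅
  n10('adbd'): parent n9 fail=2; on 'd' 2→0 → fail=1;  out {3}∪{0}={0,3}
  n13('abba'): parent n12 fail=0; on 'a' 0 → fail=7;  out ∅∪∅=∅
  n15('dbbd'): parent n3 fail=0; on 'd' 0 → fail=1;  out ∅∪{0}={0}
  n5('dbbad'): parent n4 fail=7; on 'd' 7 → fail=8;  out ∅∪{0,2}={0,2}
  n14('abbac'): parent n13 fail=7; on 'c' 7 → fail=18;  out {4}∪{6}={4,6}
  n16('dbbdb'): parent n15 fail=1; on 'b' 1 → fail=2;  out ∅∪∅=∅
  n6('dbbada'): parent n5 fail=8; on 'a' 8→1→0 → fail=7;  out {1}∪∅={1}
  n17('dbbdbc'): parent n16 fail=2; on 'c' 2→0 → fail=0;  out {5}∪∅={5}

Text stream:
[0] read 'a'  n0⇒n7
[1] read 'd'  n7⇒n8  ** P0@[1:1],P2@[0:1]
[2] read 'b'  n8⇒n9
[3] read 'd'  n9⇒n10  ** P0@[3:3],P3@[0:3]
[4] read 'c'  n10⇒n0 (via fail)
[5] read 'c'  n0⇒n0
[6] read 'c'  n0⇒n0
[7] read 'd'  n0⇒n1  ** P0@[7:7]
[8] read 'c'  n1⇒n0 (via fail)
[9] read 'b'  n0⇒n0
[10] read 'a'  n0⇒n7
[11] read 'b'  n7⇒n11
[12] read 'b'  n11⇒n12
[13] read 'a'  n12⇒n13
[14] read 'c'  n13⇒n14  ** P4@[10:14],P6@[13:14]
[15] read 'c'  n14⇒n0 (via fail)
[16] read 'a'  n0⇒n7
[17] read 'c'  n7⇒n18  ** P6@[16:17]
[18] read 'd'  n18⇒n1 (via fail)  ** P0@[18:18]
[19] read 'b'  n1⇒n2
[20] read 'd'  n2⇒n1 (via fail)  ** P0@[20:20]
[21] read 'a'  n1⇒n7 (via fail)
[22] read 'c'  n7⇒n18  ** P6@[21:22]
[23] read 'c'  n18⇒n0 (via fail)
[24] read 'd'  n0⇒n1  ** P0@[24:24]
[25] read 'c'  n1⇒n0 (via fail)
[26] read 'c'  n0⇒n0
[27] read 'a'  n0⇒n7
[28] read 'd'  n7⇒n8  ** P0@[28:28],P2@[27:28]
[29] read 'b'  n8⇒n9
[30] read 'd'  n9⇒n10  ** P0@[30:30],P3@[27:30]
[31] read 'd'  n10⇒n1 (via fail)  ** P0@[31:31]
[32] read 'b'  n1⇒n2
[33] read 'b'  n2⇒n3
[34] read 'a'  n3⇒n4
[35] read 'd'  n4⇒n5  ** P0@[35:35],P2@[34:35]
[36] read 'a'  n5⇒n6  ** P1@[31:36]
[37] read 'd'  n6⇒n8 (via fail)  ** P0@[37:37],P2@[36:37]
[38] read 'b'  n8⇒n9
[39] read 'b'  n9⇒n3 (via fail)
[40] read 'd'  n3⇒n15  ** P0@[40:40]
[41] read 'b'  n15⇒n16
[42] read 'c'  n16⇒n17  ** P5@[37:42]
[43] read 'a'  n17⇒n7 (via fail)
[44] read 'c'  n7⇒n18  ** P6@[43:44]
[45] read 'a'  n18⇒n7 (via fail)
[46] read 'd'  n7⇒n8  ** P0@[46:46],P2@[45:46]
[47] read 'b'  n8⇒n9
[48] read 'b'  n9⇒n3 (via fail)
[49] read 'c'  n3⇒n0 (via fail)
[50] read 'd'  n0⇒n1  ** P0@[50:50]

Result: [[1,0],[1,2],[3,0],[3,3],[7,0],[14,4],[14,6],[17,6],[18,0],[20,0],[22,6],[24,0],[28,0],[28,2],[30,0],[30,3],[31,0],[35,0],[35,2],[36,1],[37,0],[37,2],[40,0],[42,5],[44,6],[46,0],[46,2],[50,0]]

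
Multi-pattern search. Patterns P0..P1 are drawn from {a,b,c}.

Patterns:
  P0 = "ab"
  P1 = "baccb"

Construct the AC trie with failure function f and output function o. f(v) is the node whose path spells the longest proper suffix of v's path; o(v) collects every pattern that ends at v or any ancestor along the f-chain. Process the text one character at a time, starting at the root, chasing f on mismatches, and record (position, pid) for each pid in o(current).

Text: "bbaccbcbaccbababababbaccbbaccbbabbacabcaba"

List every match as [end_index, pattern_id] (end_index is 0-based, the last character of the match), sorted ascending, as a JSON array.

Build:
Trie (insert patterns):
  n0 'ε': a→1 b→3
  n1 'a': b→2
  n2 'ab': ·  ←P0
  n3 'b': a→4
  n4 'ba': c→5
  n5 'bac': c→6
  n6 'bacc': b→7
  n7 'baccb': ·  ←P1

Failure links (BFS by depth):
  n1('a'): parent n0 fail=0; on 'a' 0 → fail=0;  out ∅∪∅=∅
  n3('b'): parent n0 fail=0; on 'b' 0 → fail=0;  out ∅∪∅=∅
  n2('ab'): parent n1 fail=0; on 'b' 0 → fail=3;  out {0}∪∅={0}
  n4('ba'): parent n3 fail=0; on 'a' 0 → fail=1;  out ∅∪∅=∅
  n5('bac'): parent n4 fail=1; on 'c' 1→0 → fail=0;  out ∅∪∅=∅
  n6('bacc'): parent n5 fail=0; on 'c' 0 → fail=0;  out ∅∪∅=∅
  n7('baccb'): parent n6 fail=0; on 'b' 0 → fail=3;  out {1}∪∅={1}

Scan:
[0] read 'b'  n0⇒n3
[1] read 'b'  n3⇒n3 (via fail)
[2] read 'a'  n3⇒n4
[3] read 'c'  n4⇒n5
[4] read 'c'  n5⇒n6
[5] read 'b'  n6⇒n7  emit P1@[1:5]
[6] read 'c'  n7⇒n0 (via fail)
[7] read 'b'  n0⇒n3
[8] read 'a'  n3⇒n4
[9] read 'c'  n4⇒n5
[10] read 'c'  n5⇒n6
[11] read 'b'  n6⇒n7  emit P1@[7:11]
[12] read 'a'  n7⇒n4 (via fail)
[13] read 'b'  n4⇒n2 (via fail)  emit P0@[12:13]
[14] read 'a'  n2⇒n4 (via fail)
[15] read 'b'  n4⇒n2 (via fail)  emit P0@[14:15]
[16] read 'a'  n2⇒n4 (via fail)
[17] read 'b'  n4⇒n2 (via fail)  emit P0@[16:17]
[18] read 'a'  n2⇒n4 (via fail)
[19] read 'b'  n4⇒n2 (via fail)  emit P0@[18:19]
[20] read 'b'  n2⇒n3 (via fail)
[21] read 'a'  n3⇒n4
[22] read 'c'  n4⇒n5
[23] read 'c'  n5⇒n6
[24] read 'b'  n6⇒n7  emit P1@[20:24]
[25] read 'b'  n7⇒n3 (via fail)
[26] read 'a'  n3⇒n4
[27] read 'c'  n4⇒n5
[28] read 'c'  n5⇒n6
[29] read 'b'  n6⇒n7  emit P1@[25:29]
[30] read 'b'  n7⇒n3 (via fail)
[31] read 'a'  n3⇒n4
[32] read 'b'  n4⇒n2 (via fail)  emit P0@[31:32]
[33] read 'b'  n2⇒n3 (via fail)
[34] read 'a'  n3⇒n4
[35] read 'c'  n4⇒n5
[36] read 'a'  n5⇒n1 (via fail)
[37] read 'b'  n1⇒n2  emit P0@[36:37]
[38] read 'c'  n2⇒n0 (via fail)
[39] read 'a'  n0⇒n1
[40] read 'b'  n1⇒n2  emit P0@[39:40]
[41] read 'a'  n2⇒n4 (via fail)

Matches: [[5,1],[11,1],[13,0],[15,0],[17,0],[19,0],[24,1],[29,1],[32,0],[37,0],[40,0]]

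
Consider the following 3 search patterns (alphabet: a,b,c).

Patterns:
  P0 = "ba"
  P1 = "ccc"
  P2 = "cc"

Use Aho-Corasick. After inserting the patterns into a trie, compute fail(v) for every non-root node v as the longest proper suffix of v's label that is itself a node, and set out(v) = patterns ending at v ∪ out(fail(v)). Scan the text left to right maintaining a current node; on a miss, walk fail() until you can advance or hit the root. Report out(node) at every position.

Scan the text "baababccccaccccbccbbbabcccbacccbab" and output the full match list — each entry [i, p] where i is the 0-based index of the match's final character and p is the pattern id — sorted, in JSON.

Build automaton:
Trie nodes:
  0='ε' goto b→1 c→3
  1='b' goto a→2
  2='ba' goto ·  [P0 ends]
  3='c' goto c→4
  4='cc' goto c→5  [P2 ends]
  5='ccc' goto ·  [P1 ends]

Failure links (BFS by depth):
  n1('b'): parent n0 fail=0; on 'b' 0 → fail=0;  out ∅∪∅=∅
  n3('c'): parent n0 fail=0; on 'c' 0 → fail=0;  out ∅∪∅=∅
  n2('ba'): parent n1 fail=0; on 'a' 0 → fail=0;  out {0}∪∅={0}
  n4('cc'): parent n3 fail=0; on 'c' 0 → fail=3;  out {2}∪∅={2}
  n5('ccc'): parent n4 fail=3; on 'c' 3 → fail=4;  out {1}∪{2}={1,2}

Run:
[0] read 'b'  n0⇒n1
[1] read 'a'  n1⇒n2  → match P0@[0:1]
[2] read 'a'  n2⇒n0 ·f
[3] read 'b'  n0⇒n1
[4] read 'a'  n1⇒n2  → match P0@[3:4]
[5] read 'b'  n2⇒n1 ·f
[6] read 'c'  n1⇒n3 ·f
[7] read 'c'  n3⇒n4  → match P2@[6:7]
[8] read 'c'  n4⇒n5  → match P1@[6:8],P2@[7:8]
[9] read 'c'  n5⇒n5 ·f  → match P1@[7:9],P2@[8:9]
[10] read 'a'  n5⇒n0 ·f
[11] read 'c'  n0⇒n3
[12] read 'c'  n3⇒n4  → match P2@[11:12]
[13] read 'c'  n4⇒n5  → match P1@[11:13],P2@[12:13]
[14] read 'c'  n5⇒n5 ·f  → match P1@[12:14],P2@[13:14]
[15] read 'b'  n5⇒n1 ·f
[16] read 'c'  n1⇒n3 ·f
[17] read 'c'  n3⇒n4  → match P2@[16:17]
[18] read 'b'  n4⇒n1 ·f
[19] read 'b'  n1⇒n1 ·f
[20] read 'b'  n1⇒n1 ·f
[21] read 'a'  n1⇒n2  → match P0@[20:21]
[22] read 'b'  n2⇒n1 ·f
[23] read 'c'  n1⇒n3 ·f
[24] read 'c'  n3⇒n4  → match P2@[23:24]
[25] read 'c'  n4⇒n5  → match P1@[23:25],P2@[24:25]
[26] read 'b'  n5⇒n1 ·f
[27] read 'a'  n1⇒n2  → match P0@[26:27]
[28] read 'c'  n2⇒n3 ·f
[29] read 'c'  n3⇒n4  → match P2@[28:29]
[30] read 'c'  n4⇒n5  → match P1@[28:30],P2@[29:30]
[31] read 'b'  n5⇒n1 ·f
[32] read 'a'  n1⇒n2  → match P0@[31:32]
[33] read 'b'  n2⇒n1 ·f

All matches (sorted): [[1,0],[4,0],[7,2],[8,1],[8,2],[9,1],[9,2],[12,2],[13,1],[13,2],[14,1],[14,2],[17,2],[21,0],[24,2],[25,1],[25,2],[27,0],[29,2],[30,1],[30,2],[32,0]]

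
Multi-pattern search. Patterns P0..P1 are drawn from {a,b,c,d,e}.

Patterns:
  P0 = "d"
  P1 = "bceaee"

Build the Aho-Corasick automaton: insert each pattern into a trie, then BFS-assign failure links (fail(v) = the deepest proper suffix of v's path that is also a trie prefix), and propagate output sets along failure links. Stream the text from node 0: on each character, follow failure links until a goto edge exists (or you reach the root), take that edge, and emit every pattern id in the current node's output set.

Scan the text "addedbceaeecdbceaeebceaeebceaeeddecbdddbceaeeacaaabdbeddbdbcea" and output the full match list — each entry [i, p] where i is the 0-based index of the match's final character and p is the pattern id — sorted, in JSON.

Build automaton:
Trie nodes:
  0='ε' goto b→2 d→1
  1='d' goto ·  ←P0
  2='b' goto c→3
  3='bc' goto e→4
  4='bce' goto a→5
  5='bcea' goto e→6
  6='bceae' goto e→7
  7='bceaee' goto ·  ←P1

BFS fail/out derivation:
  fail(1) 'd': from fail(0)=0 chase 'd': 0 ⇒ 0;  out={0}∪out(0)={0}
  fail(2) 'b': from fail(0)=0 chase 'b': 0 ⇒ 0;  out=∅∪out(0)=∅
  fail(3) 'bc': from fail(2)=0 chase 'c': 0 ⇒ 0;  out=∅∪out(0)=∅
  fail(4) 'bce': from fail(3)=0 chase 'e': 0 ⇒ 0;  out=∅∪out(0)=∅
  fail(5) 'bcea': from fail(4)=0 chase 'a': 0 ⇒ 0;  out=∅∪out(0)=∅
  fail(6) 'bceae': from fail(5)=0 chase 'e': 0 ⇒ 0;  out=∅∪out(0)=∅
  fail(7) 'bceaee': from fail(6)=0 chase 'e': 0 ⇒ 0;  out={1}∪out(0)={1}

Text stream:
i=0 'a': node 0→0
i=1 'd': node 0→1  ** P0@[1:1]
i=2 'd': node 1→1 (via fail)  ** P0@[2:2]
i=3 'e': node 1→0 (via fail)
i=4 'd': node 0→1  ** P0@[4:4]
i=5 'b': node 1→2 (via fail)
i=6 'c': node 2→3
i=7 'e': node 3→4
i=8 'a': node 4→5
i=9 'e': node 5→6
i=10 'e': node 6→7  ** P1@[5:10]
i=11 'c': node 7→0 (via fail)
i=12 'd': node 0→1  ** P0@[12:12]
i=13 'b': node 1→2 (via fail)
i=14 'c': node 2→3
i=15 'e': node 3→4
i=16 'a': node 4→5
i=17 'e': node 5→6
i=18 'e': node 6→7  ** P1@[13:18]
i=19 'b': node 7→2 (via fail)
i=20 'c': node 2→3
i=21 'e': node 3→4
i=22 'a': node 4→5
i=23 'e': node 5→6
i=24 'e': node 6→7  ** P1@[19:24]
i=25 'b': node 7→2 (via fail)
i=26 'c': node 2→3
i=27 'e': node 3→4
i=28 'a': node 4→5
i=29 'e': node 5→6
i=30 'e': node 6→7  ** P1@[25:30]
i=31 'd': node 7→1 (via fail)  ** P0@[31:31]
i=32 'd': node 1→1 (via fail)  ** P0@[32:32]
i=33 'e': node 1→0 (via fail)
i=34 'c': node 0→0
i=35 'b': node 0→2
i=36 'd': node 2→1 (via fail)  ** P0@[36:36]
i=37 'd': node 1→1 (via fail)  ** P0@[37:37]
i=38 'd': node 1→1 (via fail)  ** P0@[38:38]
i=39 'b': node 1→2 (via fail)
i=40 'c': node 2→3
i=41 'e': node 3→4
i=42 'a': node 4→5
i=43 'e': node 5→6
i=44 'e': node 6→7  ** P1@[39:44]
i=45 'a': node 7→0 (via fail)
i=46 'c': node 0→0
i=47 'a': node 0→0
i=48 'a': node 0→0
i=49 'a': node 0→0
i=50 'b': node 0→2
i=51 'd': node 2→1 (via fail)  ** P0@[51:51]
i=52 'b': node 1→2 (via fail)
i=53 'e': node 2→0 (via fail)
i=54 'd': node 0→1  ** P0@[54:54]
i=55 'd': node 1→1 (via fail)  ** P0@[55:55]
i=56 'b': node 1→2 (via fail)
i=57 'd': node 2→1 (via fail)  ** P0@[57:57]
i=58 'b': node 1→2 (via fail)
i=59 'c': node 2→3
i=60 'e': node 3→4
i=61 'a': node 4→5

All matches (sorted): [[1,0],[2,0],[4,0],[10,1],[12,0],[18,1],[24,1],[30,1],[31,0],[32,0],[36,0],[37,0],[38,0],[44,1],[51,0],[54,0],[55,0],[57,0]]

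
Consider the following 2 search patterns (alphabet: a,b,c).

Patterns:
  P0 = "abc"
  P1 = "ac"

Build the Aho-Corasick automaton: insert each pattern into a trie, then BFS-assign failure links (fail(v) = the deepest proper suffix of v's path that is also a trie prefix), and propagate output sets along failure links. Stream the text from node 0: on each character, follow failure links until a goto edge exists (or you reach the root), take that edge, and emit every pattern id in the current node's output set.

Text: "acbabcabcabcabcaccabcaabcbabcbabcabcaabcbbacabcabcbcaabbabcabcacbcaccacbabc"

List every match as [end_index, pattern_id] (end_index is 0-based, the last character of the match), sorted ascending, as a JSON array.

Build automaton:
Trie nodes:
  n0 'ε': a→1
  n1 'a': b→2 c→4
  n2 'ab': c→3
  n3 'abc': ·  ←P0
  n4 'ac': ·  ←P1

BFS fail/out derivation:
  n1('a'): parent n0 fail=0; on 'a' 0 → fail=0;  out ∅∪∅=∅
  n2('ab'): parent n1 fail=0; on 'b' 0 → fail=0;  out ∅∪∅=∅
  n4('ac'): parent n1 fail=0; on 'c' 0 → fail=0;  out {1}∪∅={1}
  n3('abc'): parent n2 fail=0; on 'c' 0 → fail=0;  out {0}∪∅={0}

Text stream:
i=0 'a': node 0→1
i=1 'c': node 1→4  → match P1@[0:1]
i=2 'b': node 4→0 ·f
i=3 'a': node 0→1
i=4 'b': node 1→2
i=5 'c': node 2→3  → match P0@[3:5]
i=6 'a': node 3→1 ·f
i=7 'b': node 1→2
i=8 'c': node 2→3  → match P0@[6:8]
i=9 'a': node 3→1 ·f
i=10 'b': node 1→2
i=11 'c': node 2→3  → match P0@[9:11]
i=12 'a': node 3→1 ·f
i=13 'b': node 1→2
i=14 'c': node 2→3  → match P0@[12:14]
i=15 'a': node 3→1 ·f
i=16 'c': node 1→4  → match P1@[15:16]
i=17 'c': node 4→0 ·f
i=18 'a': node 0→1
i=19 'b': node 1→2
i=20 'c': node 2→3  → match P0@[18:20]
i=21 'a': node 3→1 ·f
i=22 'a': node 1→1 ·f
i=23 'b': node 1→2
i=24 'c': node 2→3  → match P0@[22:24]
i=25 'b': node 3→0 ·f
i=26 'a': node 0→1
i=27 'b': node 1→2
i=28 'c': node 2→3  → match P0@[26:28]
i=29 'b': node 3→0 ·f
i=30 'a': node 0→1
i=31 'b': node 1→2
i=32 'c': node 2→3  → match P0@[30:32]
i=33 'a': node 3→1 ·f
i=34 'b': node 1→2
i=35 'c': node 2→3  → match P0@[33:35]
i=36 'a': node 3→1 ·f
i=37 'a': node 1→1 ·f
i=38 'b': node 1→2
i=39 'c': node 2→3  → match P0@[37:39]
i=40 'b': node 3→0 ·f
i=41 'b': node 0→0
i=42 'a': node 0→1
i=43 'c': node 1→4  → match P1@[42:43]
i=44 'a': node 4→1 ·f
i=45 'b': node 1→2
i=46 'c': node 2→3  → match P0@[44:46]
i=47 'a': node 3→1 ·f
i=48 'b': node 1→2
i=49 'c': node 2→3  → match P0@[47:49]
i=50 'b': node 3→0 ·f
i=51 'c': node 0→0
i=52 'a': node 0→1
i=53 'a': node 1→1 ·f
i=54 'b': node 1→2
i=55 'b': node 2→0 ·f
i=56 'a': node 0→1
i=57 'b': node 1→2
i=58 'c': node 2→3  → match P0@[56:58]
i=59 'a': node 3→1 ·f
i=60 'b': node 1→2
i=61 'c': node 2→3  → match P0@[59:61]
i=62 'a': node 3→1 ·f
i=63 'c': node 1→4  → match P1@[62:63]
i=64 'b': node 4→0 ·f
i=65 'c': node 0→0
i=66 'a': node 0→1
i=67 'c': node 1→4  → match P1@[66:67]
i=68 'c': node 4→0 ·f
i=69 'a': node 0→1
i=70 'c': node 1→4  → match P1@[69:70]
i=71 'b': node 4→0 ·f
i=72 'a': node 0→1
i=73 'b': node 1→2
i=74 'c': node 2→3  → match P0@[72:74]

All matches (sorted): [[1,1],[5,0],[8,0],[11,0],[14,0],[16,1],[20,0],[24,0],[28,0],[32,0],[35,0],[39,0],[43,1],[46,0],[49,0],[58,0],[61,0],[63,1],[67,1],[70,1],[74,0]]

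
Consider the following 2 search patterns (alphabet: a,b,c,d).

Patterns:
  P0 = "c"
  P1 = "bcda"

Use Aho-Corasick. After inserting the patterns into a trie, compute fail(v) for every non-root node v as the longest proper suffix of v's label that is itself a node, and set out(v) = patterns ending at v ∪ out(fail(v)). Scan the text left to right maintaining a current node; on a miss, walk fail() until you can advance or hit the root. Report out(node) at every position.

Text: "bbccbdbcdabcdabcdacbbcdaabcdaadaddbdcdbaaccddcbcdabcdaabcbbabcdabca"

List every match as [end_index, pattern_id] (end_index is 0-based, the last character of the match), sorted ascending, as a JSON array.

Construct AC machine:
Trie nodes:
  0='ε' goto b→2 c→1
  1='c' goto ·  ←P0
  2='b' goto c→3
  3='bc' goto d→4
  4='bcd' goto a→5
  5='bcda' goto ·  ←P1

Failure links (BFS by depth):
  n1('c'): parent n0 fail=0; on 'c' 0 → fail=0;  out {0}∪∅={0}
  n2('b'): parent n0 fail=0; on 'b' 0 → fail=0;  out ∅∪∅=∅
  n3('bc'): parent n2 fail=0; on 'c' 0 → fail=1;  out ∅∪{0}={0}
  n4('bcd'): parent n3 fail=1; on 'd' 1→0 → fail=0;  out ∅∪∅=∅
  n5('bcda'): parent n4 fail=0; on 'a' 0 → fail=0;  out {1}∪∅={1}

Text stream:
i=0 'b': node 0→2
i=1 'b': node 2→2 (fail-walked)
i=2 'c': node 2→3  emit P0@[2:2]
i=3 'c': node 3→1 (fail-walked)  emit P0@[3:3]
i=4 'b': node 1→2 (fail-walked)
i=5 'd': node 2→0 (fail-walked)
i=6 'b': node 0→2
i=7 'c': node 2→3  emit P0@[7:7]
i=8 'd': node 3→4
i=9 'a': node 4→5  emit P1@[6:9]
i=10 'b': node 5→2 (fail-walked)
i=11 'c': node 2→3  emit P0@[11:11]
i=12 'd': node 3→4
i=13 'a': node 4→5  emit P1@[10:13]
i=14 'b': node 5→2 (fail-walked)
i=15 'c': node 2→3  emit P0@[15:15]
i=16 'd': node 3→4
i=17 'a': node 4→5  emit P1@[14:17]
i=18 'c': node 5→1 (fail-walked)  emit P0@[18:18]
i=19 'b': node 1→2 (fail-walked)
i=20 'b': node 2→2 (fail-walked)
i=21 'c': node 2→3  emit P0@[21:21]
i=22 'd': node 3→4
i=23 'a': node 4→5  emit P1@[20:23]
i=24 'a': node 5→0 (fail-walked)
i=25 'b': node 0→2
i=26 'c': node 2→3  emit P0@[26:26]
i=27 'd': node 3→4
i=28 'a': node 4→5  emit P1@[25:28]
i=29 'a': node 5→0 (fail-walked)
i=30 'd': node 0→0
i=31 'a': node 0→0
i=32 'd': node 0→0
i=33 'd': node 0→0
i=34 'b': node 0→2
i=35 'd': node 2→0 (fail-walked)
i=36 'c': node 0→1  emit P0@[36:36]
i=37 'd': node 1→0 (fail-walked)
i=38 'b': node 0→2
i=39 'a': node 2→0 (fail-walked)
i=40 'a': node 0→0
i=41 'c': node 0→1  emit P0@[41:41]
i=42 'c': node 1→1 (fail-walked)  emit P0@[42:42]
i=43 'd': node 1→0 (fail-walked)
i=44 'd': node 0→0
i=45 'c': node 0→1  emit P0@[45:45]
i=46 'b': node 1→2 (fail-walked)
i=47 'c': node 2→3  emit P0@[47:47]
i=48 'd': node 3→4
i=49 'a': node 4→5  emit P1@[46:49]
i=50 'b': node 5→2 (fail-walked)
i=51 'c': node 2→3  emit P0@[51:51]
i=52 'd': node 3→4
i=53 'a': node 4→5  emit P1@[50:53]
i=54 'a': node 5→0 (fail-walked)
i=55 'b': node 0→2
i=56 'c': node 2→3  emit P0@[56:56]
i=57 'b': node 3→2 (fail-walked)
i=58 'b': node 2→2 (fail-walked)
i=59 'a': node 2→0 (fail-walked)
i=60 'b': node 0→2
i=61 'c': node 2→3  emit P0@[61:61]
i=62 'd': node 3→4
i=63 'a': node 4→5  emit P1@[60:63]
i=64 'b': node 5→2 (fail-walked)
i=65 'c': node 2→3  emit P0@[65:65]
i=66 'a': node 3→0 (fail-walked)

Matches: [[2,0],[3,0],[7,0],[9,1],[11,0],[13,1],[15,0],[17,1],[18,0],[21,0],[23,1],[26,0],[28,1],[36,0],[41,0],[42,0],[45,0],[47,0],[49,1],[51,0],[53,1],[56,0],[61,0],[63,1],[65,0]]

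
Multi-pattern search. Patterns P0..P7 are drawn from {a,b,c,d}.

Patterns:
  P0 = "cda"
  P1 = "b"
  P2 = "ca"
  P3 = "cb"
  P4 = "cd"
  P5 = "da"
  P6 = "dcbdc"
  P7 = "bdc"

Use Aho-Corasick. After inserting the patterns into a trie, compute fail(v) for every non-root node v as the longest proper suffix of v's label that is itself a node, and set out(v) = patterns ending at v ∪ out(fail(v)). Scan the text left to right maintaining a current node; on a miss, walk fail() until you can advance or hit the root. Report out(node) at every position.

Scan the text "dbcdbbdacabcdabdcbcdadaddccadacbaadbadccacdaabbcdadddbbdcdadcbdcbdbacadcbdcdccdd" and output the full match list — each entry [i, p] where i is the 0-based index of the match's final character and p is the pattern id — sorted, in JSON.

Build automaton:
Trie nodes:
  n0 'ε': b→4 c→1 d→7
  n1 'c': a→5 b→6 d→2
  n2 'cd': a→3  [P4 ends]
  n3 'cda': ·  [P0 ends]
  n4 'b': d→13  [P1 ends]
  n5 'ca': ·  [P2 ends]
  n6 'cb': ·  [P3 ends]
  n7 'd': a→8 c→9
  n8 'da': ·  [P5 ends]
  n9 'dc': b→10
  n10 'dcb': d→11
  n11 'dcbd': c→12
  n12 'dcbdc': ·  [P6 ends]
  n13 'bd': c→14
  n14 'bdc': ·  [P7 ends]

BFS fail/out derivation:
  n1('c'): parent n0 fail=0; on 'c' 0 → fail=0;  out ∅∪∅=∅
  n4('b'): parent n0 fail=0; on 'b' 0 → fail=0;  out {1}∪∅={1}
  n7('d'): parent n0 fail=0; on 'd' 0 → fail=0;  out ∅∪∅=∅
  n2('cd'): parent n1 fail=0; on 'd' 0 → fail=7;  out {4}∪∅={4}
  n5('ca'): parent n1 fail=0; on 'a' 0 → fail=0;  out {2}∪∅={2}
  n6('cb'): parent n1 fail=0; on 'b' 0 → fail=4;  out {3}∪{1}={1,3}
  n8('da'): parent n7 fail=0; on 'a' 0 → fail=0;  out {5}∪∅={5}
  n9('dc'): parent n7 fail=0; on 'c' 0 → fail=1;  out ∅∪∅=∅
  n13('bd'): parent n4 fail=0; on 'd' 0 → fail=7;  out ∅∪∅=∅
  n3('cda'): parent n2 fail=7; on 'a' 7 → fail=8;  out {0}∪{5}={0,5}
  n10('dcb'): parent n9 fail=1; on 'b' 1 → fail=6;  out ∅∪{1,3}={1,3}
  n14('bdc'): parent n13 fail=7; on 'c' 7 → fail=9;  out {7}∪∅={7}
  n11('dcbd'): parent n10 fail=6; on 'd' 6→4 → fail=13;  out ∅∪∅=∅
  n12('dcbdc'): parent n11 fail=13; on 'c' 13 → fail=14;  out {6}∪{7}={6,7}

Run:
pos 0 'd': at 7
pos 1 'b': at 4 (fail-walked)  emit P1@[1:1]
pos 2 'c': at 1 (fail-walked)
pos 3 'd': at 2  emit P4@[2:3]
pos 4 'b': at 4 (fail-walked)  emit P1@[4:4]
pos 5 'b': at 4 (fail-walked)  emit P1@[5:5]
pos 6 'd': at 13
pos 7 'a': at 8 (fail-walked)  emit P5@[6:7]
pos 8 'c': at 1 (fail-walked)
pos 9 'a': at 5  emit P2@[8:9]
pos 10 'b': at 4 (fail-walked)  emit P1@[10:10]
pos 11 'c': at 1 (fail-walked)
pos 12 'd': at 2  emit P4@[11:12]
pos 13 'a': at 3  emit P0@[11:13],P5@[12:13]
pos 14 'b': at 4 (fail-walked)  emit P1@[14:14]
pos 15 'd': at 13
pos 16 'c': at 14  emit P7@[14:16]
pos 17 'b': at 10 (fail-walked)  emit P1@[17:17],P3@[16:17]
pos 18 'c': at 1 (fail-walked)
pos 19 'd': at 2  emit P4@[18:19]
pos 20 'a': at 3  emit P0@[18:20],P5@[19:20]
pos 21 'd': at 7 (fail-walked)
pos 22 'a': at 8  emit P5@[21:22]
pos 23 'd': at 7 (fail-walked)
pos 24 'd': at 7 (fail-walked)
pos 25 'c': at 9
pos 26 'c': at 1 (fail-walked)
pos 27 'a': at 5  emit P2@[26:27]
pos 28 'd': at 7 (fail-walked)
pos 29 'a': at 8  emit P5@[28:29]
pos 30 'c': at 1 (fail-walked)
pos 31 'b': at 6  emit P1@[31:31],P3@[30:31]
pos 32 'a': at 0 (fail-walked)
pos 33 'a': at 0
pos 34 'd': at 7
pos 35 'b': at 4 (fail-walked)  emit P1@[35:35]
pos 36 'a': at 0 (fail-walked)
pos 37 'd': at 7
pos 38 'c': at 9
pos 39 'c': at 1 (fail-walked)
pos 40 'a': at 5  emit P2@[39:40]
pos 41 'c': at 1 (fail-walked)
pos 42 'd': at 2  emit P4@[41:42]
pos 43 'a': at 3  emit P0@[41:43],P5@[42:43]
pos 44 'a': at 0 (fail-walked)
pos 45 'b': at 4  emit P1@[45:45]
pos 46 'b': at 4 (fail-walked)  emit P1@[46:46]
pos 47 'c': at 1 (fail-walked)
pos 48 'd': at 2  emit P4@[47:48]
pos 49 'a': at 3  emit P0@[47:49],P5@[48:49]
pos 50 'd': at 7 (fail-walked)
pos 51 'd': at 7 (fail-walked)
pos 52 'd': at 7 (fail-walked)
pos 53 'b': at 4 (fail-walked)  emit P1@[53:53]
pos 54 'b': at 4 (fail-walked)  emit P1@[54:54]
pos 55 'd': at 13
pos 56 'c': at 14  emit P7@[54:56]
pos 57 'd': at 2 (fail-walked)  emit P4@[56:57]
pos 58 'a': at 3  emit P0@[56:58],P5@[57:58]
pos 59 'd': at 7 (fail-walked)
pos 60 'c': at 9
pos 61 'b': at 10  emit P1@[61:61],P3@[60:61]
pos 62 'd': at 11
pos 63 'c': at 12  emit P6@[59:63],P7@[61:63]
pos 64 'b': at 10 (fail-walked)  emit P1@[64:64],P3@[63:64]
pos 65 'd': at 11
pos 66 'b': at 4 (fail-walked)  emit P1@[66:66]
pos 67 'a': at 0 (fail-walked)
pos 68 'c': at 1
pos 69 'a': at 5  emit P2@[68:69]
pos 70 'd': at 7 (fail-walked)
pos 71 'c': at 9
pos 72 'b': at 10  emit P1@[72:72],P3@[71:72]
pos 73 'd': at 11
pos 74 'c': at 12  emit P6@[70:74],P7@[72:74]
pos 75 'd': at 2 (fail-walked)  emit P4@[74:75]
pos 76 'c': at 9 (fail-walked)
pos 77 'c': at 1 (fail-walked)
pos 78 'd': at 2  emit P4@[77:78]
pos 79 'd': at 7 (fail-walked)

Matches: [[1,1],[3,4],[4,1],[5,1],[7,5],[9,2],[10,1],[12,4],[13,0],[13,5],[14,1],[16,7],[17,1],[17,3],[19,4],[20,0],[20,5],[22,5],[27,2],[29,5],[31,1],[31,3],[35,1],[40,2],[42,4],[43,0],[43,5],[45,1],[46,1],[48,4],[49,0],[49,5],[53,1],[54,1],[56,7],[57,4],[58,0],[58,5],[61,1],[61,3],[63,6],[63,7],[64,1],[64,3],[66,1],[69,2],[72,1],[72,3],[74,6],[74,7],[75,4],[78,4]]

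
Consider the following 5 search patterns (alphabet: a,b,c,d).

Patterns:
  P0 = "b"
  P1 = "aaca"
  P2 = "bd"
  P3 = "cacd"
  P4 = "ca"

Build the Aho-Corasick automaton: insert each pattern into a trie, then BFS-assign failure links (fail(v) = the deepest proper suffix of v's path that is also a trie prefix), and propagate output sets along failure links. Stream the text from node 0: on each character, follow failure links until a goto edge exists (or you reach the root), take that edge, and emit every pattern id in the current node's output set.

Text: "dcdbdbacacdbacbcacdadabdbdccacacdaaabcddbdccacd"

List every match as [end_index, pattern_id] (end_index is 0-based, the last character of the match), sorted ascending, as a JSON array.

Build automaton:
Trie nodes:
  n0 'ε': a→2 b→1 c→7
  n1 'b': d→6  [P0 ends]
  n2 'a': a→3
  n3 'aa': c→4
  n4 'aac': a→5
  n5 'aaca': ·  [P1 ends]
  n6 'bd': ·  [P2 ends]
  n7 'c': a→8
  n8 'ca': c→9  [P4 ends]
  n9 'cac': d→10
  n10 'cacd': ·  [P3 ends]

Failure links (BFS by depth):
  n1('b'): parent n0 fail=0; on 'b' 0 → fail=0;  out {0}∪∅={0}
  n2('a'): parent n0 fail=0; on 'a' 0 → fail=0;  out ∅∪∅=∅
  n7('c'): parent n0 fail=0; on 'c' 0 → fail=0;  out ∅∪∅=∅
  n3('aa'): parent n2 fail=0; on 'a' 0 → fail=2;  out ∅∪∅=∅
  n6('bd'): parent n1 fail=0; on 'd' 0 → fail=0;  out {2}∪∅={2}
  n8('ca'): parent n7 fail=0; on 'a' 0 → fail=2;  out {4}∪∅={4}
  n4('aac'): parent n3 fail=2; on 'c' 2→0 → fail=7;  out ∅∪∅=∅
  n9('cac'): parent n8 fail=2; on 'c' 2→0 → fail=7;  out ∅∪∅=∅
  n5('aaca'): parent n4 fail=7; on 'a' 7 → fail=8;  out {1}∪{4}={1,4}
  n10('cacd'): parent n9 fail=7; on 'd' 7→0 → fail=0;  out {3}∪∅={3}

Run:
i=0 'd': node 0→0
i=1 'c': node 0→7
i=2 'd': node 7→0 (fail-walked)
i=3 'b': node 0→1  emit P0@[3:3]
i=4 'd': node 1→6  emit P2@[3:4]
i=5 'b': node 6→1 (fail-walked)  emit P0@[5:5]
i=6 'a': node 1→2 (fail-walked)
i=7 'c': node 2→7 (fail-walked)
i=8 'a': node 7→8  emit P4@[7:8]
i=9 'c': node 8→9
i=10 'd': node 9→10  emit P3@[7:10]
i=11 'b': node 10→1 (fail-walked)  emit P0@[11:11]
i=12 'a': node 1→2 (fail-walked)
i=13 'c': node 2→7 (fail-walked)
i=14 'b': node 7→1 (fail-walked)  emit P0@[14:14]
i=15 'c': node 1→7 (fail-walked)
i=16 'a': node 7→8  emit P4@[15:16]
i=17 'c': node 8→9
i=18 'd': node 9→10  emit P3@[15:18]
i=19 'a': node 10→2 (fail-walked)
i=20 'd': node 2→0 (fail-walked)
i=21 'a': node 0→2
i=22 'b': node 2→1 (fail-walked)  emit P0@[22:22]
i=23 'd': node 1→6  emit P2@[22:23]
i=24 'b': node 6→1 (fail-walked)  emit P0@[24:24]
i=25 'd': node 1→6  emit P2@[24:25]
i=26 'c': node 6→7 (fail-walked)
i=27 'c': node 7→7 (fail-walked)
i=28 'a': node 7→8  emit P4@[27:28]
i=29 'c': node 8→9
i=30 'a': node 9→8 (fail-walked)  emit P4@[29:30]
i=31 'c': node 8→9
i=32 'd': node 9→10  emit P3@[29:32]
i=33 'a': node 10→2 (fail-walked)
i=34 'a': node 2→3
i=35 'a': node 3→3 (fail-walked)
i=36 'b': node 3→1 (fail-walked)  emit P0@[36:36]
i=37 'c': node 1→7 (fail-walked)
i=38 'd': node 7→0 (fail-walked)
i=39 'd': node 0→0
i=40 'b': node 0→1  emit P0@[40:40]
i=41 'd': node 1→6  emit P2@[40:41]
i=42 'c': node 6→7 (fail-walked)
i=43 'c': node 7→7 (fail-walked)
i=44 'a': node 7→8  emit P4@[43:44]
i=45 'c': node 8→9
i=46 'd': node 9→10  emit P3@[43:46]

Matches: [[3,0],[4,2],[5,0],[8,4],[10,3],[11,0],[14,0],[16,4],[18,3],[22,0],[23,2],[24,0],[25,2],[28,4],[30,4],[32,3],[36,0],[40,0],[41,2],[44,4],[46,3]]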